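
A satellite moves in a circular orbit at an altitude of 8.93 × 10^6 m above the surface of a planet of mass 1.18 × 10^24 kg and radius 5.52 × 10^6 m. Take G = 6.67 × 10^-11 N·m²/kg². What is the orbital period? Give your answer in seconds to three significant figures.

r = R + h = 5.52 × 10^6 + 8.93 × 10^6 = 1.445 × 10^7 m. Gravity provides the centripetal force: G M m / r² = m v² / r ⇒ v = √(GM/r) = 2334 m/s.
T = 2πr/v = 2π × 1.445 × 10^7 / 2334 = 38900 s.

38900 s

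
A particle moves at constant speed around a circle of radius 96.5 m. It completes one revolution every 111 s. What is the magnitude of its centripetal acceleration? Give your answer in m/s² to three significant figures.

0.309 m/s²

v = 2πr/T = 2π × 96.5/111 = 5.462 m/s.
a_c = v²/r = (5.462)²/96.5 = 29.84/96.5 = 0.3092 m/s².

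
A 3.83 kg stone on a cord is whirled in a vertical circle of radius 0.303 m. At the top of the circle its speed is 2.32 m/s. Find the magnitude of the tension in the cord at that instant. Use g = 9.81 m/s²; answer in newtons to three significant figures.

At the top, both T and the weight mg point inward (toward the centre), so T + mg = mv²/r.
T = m(v²/r − g) = 3.83 × ((2.32)²/0.303 − 9.81) = 3.83 × (17.76 − 9.81) = 3.83 × 7.954 = 30.46 N.

30.5 N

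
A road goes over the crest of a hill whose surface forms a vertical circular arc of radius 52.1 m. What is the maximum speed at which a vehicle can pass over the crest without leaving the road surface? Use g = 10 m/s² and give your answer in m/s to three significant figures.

At the crest the centre of the circle is below the vehicle, so the net downward (centripetal) force is mg − N = mv²/r.
The vehicle leaves the road when N → 0, giving v_max = √(g r) = √(10.0 × 52.1) = 22.83 m/s.

22.8 m/s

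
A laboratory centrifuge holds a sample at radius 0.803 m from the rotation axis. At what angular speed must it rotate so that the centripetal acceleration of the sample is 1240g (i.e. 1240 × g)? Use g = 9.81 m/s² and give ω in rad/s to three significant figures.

123 rad/s

Centripetal acceleration a_c = ω²r. Setting ω²r = 1240g:
ω = √(1240g / r) = √(1240 × 9.81 / 0.803) = √15150 = 123.1 rad/s.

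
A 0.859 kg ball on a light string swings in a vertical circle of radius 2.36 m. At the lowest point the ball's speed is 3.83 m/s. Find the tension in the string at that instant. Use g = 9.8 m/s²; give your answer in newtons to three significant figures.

13.8 N

At the lowest point, T points up (toward the centre) and the weight mg points down (away from the centre), so the net inward force is T − mg = mv²/r.
T = m(v²/r + g) = 0.859 × ((3.83)²/2.36 + 9.8) = 0.859 × (6.216 + 9.8) = 0.859 × 16.02 = 13.76 N.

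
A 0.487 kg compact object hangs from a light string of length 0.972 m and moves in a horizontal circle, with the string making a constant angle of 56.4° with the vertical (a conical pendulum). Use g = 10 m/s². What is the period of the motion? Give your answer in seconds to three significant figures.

r = L sinθ = 0.8096 m. From T sinθ = mω²r and T cosθ = mg: tanθ = ω²r/g, so ω² = g tanθ / r = g/(L cosθ).
ω = √(g/(L cosθ)) = √(10.0/(0.972 × 0.5534)) = √18.59 = 4.312 rad/s.
Period = 2π/ω = 1.457 s.

1.46 s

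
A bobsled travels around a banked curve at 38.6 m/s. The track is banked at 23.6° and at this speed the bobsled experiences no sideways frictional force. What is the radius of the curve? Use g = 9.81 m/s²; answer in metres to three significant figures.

348 m

Frictionless banking: tanθ = v²/(rg), so r = v²/(g tanθ).
r = (38.6)²/(9.81 × tan 23.6°) = 1490/(9.81 × 0.4369) = 1490/4.286 = 347.6 m.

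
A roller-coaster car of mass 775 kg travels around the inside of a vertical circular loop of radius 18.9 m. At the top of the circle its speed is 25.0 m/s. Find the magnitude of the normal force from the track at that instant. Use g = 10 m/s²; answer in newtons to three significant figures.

At the top, both N and the weight mg point inward (toward the centre), so N + mg = mv²/r.
N = m(v²/r − g) = 775 × ((25.0)²/18.9 − 10.0) = 775 × (33.07 − 10.0) = 775 × 23.07 = 17880 N.

17900 N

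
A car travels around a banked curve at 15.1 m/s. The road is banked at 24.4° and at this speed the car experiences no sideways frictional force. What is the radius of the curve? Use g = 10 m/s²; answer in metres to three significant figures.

Frictionless banking: tanθ = v²/(rg), so r = v²/(g tanθ).
r = (15.1)²/(10.0 × tan 24.4°) = 228.0/(10.0 × 0.4536) = 228.0/4.536 = 50.26 m.

50.3 m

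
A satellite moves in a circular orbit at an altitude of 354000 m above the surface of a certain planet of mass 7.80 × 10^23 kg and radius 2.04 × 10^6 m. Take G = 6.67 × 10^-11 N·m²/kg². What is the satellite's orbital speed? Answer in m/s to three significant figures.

Orbital radius r = R + h = 2.04 × 10^6 + 354000 = 2.394 × 10^6 m.
Gravity supplies the centripetal force: G M m / r² = m v² / r, so v = √(GM/r).
v = √(6.67 × 10^-11 × 7.80 × 10^23 / 2.394 × 10^6) = √(2.173 × 10^7) = 4662 m/s.

4660 m/s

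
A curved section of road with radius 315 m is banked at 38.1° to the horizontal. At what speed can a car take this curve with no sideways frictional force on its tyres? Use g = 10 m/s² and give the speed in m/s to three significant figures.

49.7 m/s

On a frictionless banked curve, N sinθ = mv²/r and N cosθ = mg, so tanθ = v²/(rg).
v = √(r g tanθ) = √(315 × 10.0 × tan 38.1°) = √(315 × 10.0 × 0.7841) = √2470 = 49.70 m/s.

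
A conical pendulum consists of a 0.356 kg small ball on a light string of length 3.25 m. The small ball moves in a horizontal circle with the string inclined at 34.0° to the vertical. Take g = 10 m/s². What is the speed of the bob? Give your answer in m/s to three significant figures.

3.50 m/s

The radius of the circle is r = L sinθ = 3.25 × sin 34.0° = 1.817 m.
Horizontally T sinθ = mv²/r and vertically T cosθ = mg, so tanθ = v²/(rg).
v = √(r g tanθ) = √(1.817 × 10.0 × 0.6745) = √12.26 = 3.501 m/s.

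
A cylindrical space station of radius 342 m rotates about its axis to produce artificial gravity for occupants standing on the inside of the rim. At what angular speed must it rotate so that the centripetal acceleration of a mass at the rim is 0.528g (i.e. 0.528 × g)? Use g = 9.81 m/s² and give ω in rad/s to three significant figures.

0.123 rad/s

Centripetal acceleration a_c = ω²r. Setting ω²r = 0.528g:
ω = √(0.528g / r) = √(0.528 × 9.81 / 342) = √0.01515 = 0.1231 rad/s.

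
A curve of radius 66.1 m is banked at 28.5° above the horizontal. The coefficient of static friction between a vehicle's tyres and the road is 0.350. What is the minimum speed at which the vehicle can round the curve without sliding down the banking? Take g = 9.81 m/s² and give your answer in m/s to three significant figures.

At the minimum speed, friction acts up the slope at its limiting value f = μN. Radially (horizontal, toward centre): N sinθ − μN cosθ = mv²/r. Vertically: N cosθ + μN sinθ = mg.
Dividing: v² = r g (sinθ − μcosθ)/(cosθ + μsinθ).
sinθ − μcosθ = 0.4772 − 0.350×0.8788 = 0.1696; cosθ + μsinθ = 0.8788 + 0.350×0.4772 = 1.046.
v² = 66.1 × 9.81 × 0.1696/1.046 = 105.1 m²/s², so v = 10.25 m/s.

10.3 m/s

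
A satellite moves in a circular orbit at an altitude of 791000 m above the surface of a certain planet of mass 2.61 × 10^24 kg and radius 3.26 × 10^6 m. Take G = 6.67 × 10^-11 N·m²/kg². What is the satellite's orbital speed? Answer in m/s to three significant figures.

6560 m/s

Orbital radius r = R + h = 3.26 × 10^6 + 791000 = 4.051 × 10^6 m.
Gravity supplies the centripetal force: G M m / r² = m v² / r, so v = √(GM/r).
v = √(6.67 × 10^-11 × 2.61 × 10^24 / 4.051 × 10^6) = √(4.297 × 10^7) = 6555 m/s.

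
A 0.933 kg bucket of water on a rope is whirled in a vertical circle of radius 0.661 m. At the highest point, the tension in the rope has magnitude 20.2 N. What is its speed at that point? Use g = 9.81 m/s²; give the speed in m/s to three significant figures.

4.56 m/s

At the top, T + mg = mv²/r, so v = √(r(T/m + g)) = √(0.661 × (20.2/0.933 + 9.81)) = √(0.661 × 31.46) = √20.80 = 4.560 m/s.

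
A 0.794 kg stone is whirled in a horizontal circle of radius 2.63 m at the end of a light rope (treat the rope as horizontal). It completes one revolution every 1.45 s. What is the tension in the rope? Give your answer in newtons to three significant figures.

39.2 N

v = 2πr/T = 2π × 2.63/1.45 = 11.40 m/s.
The tension is the only horizontal force, so it supplies the full centripetal force: T = m v²/r = 0.794 × (11.40)²/2.63 = 0.794 × 129.9/2.63 = 39.21 N.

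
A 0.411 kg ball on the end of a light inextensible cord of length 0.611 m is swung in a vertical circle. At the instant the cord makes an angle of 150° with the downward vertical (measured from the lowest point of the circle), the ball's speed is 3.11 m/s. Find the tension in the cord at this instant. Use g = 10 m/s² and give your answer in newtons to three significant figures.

Take the radial direction toward the centre of the circle as positive. The component of the weight along the string toward the centre is −mg cos φ (φ measured from the bottom), so Newton's second law along the string gives T − mg cos φ = m v²/r.
cos 150° = -0.8660, so T = m(v²/r + g cos φ) = 0.411 × ((3.11)²/0.611 + 10.0 × -0.8660) = 0.411 × (15.83 + (-8.660)) = 0.411 × 7.170 = 2.947 N.

2.95 N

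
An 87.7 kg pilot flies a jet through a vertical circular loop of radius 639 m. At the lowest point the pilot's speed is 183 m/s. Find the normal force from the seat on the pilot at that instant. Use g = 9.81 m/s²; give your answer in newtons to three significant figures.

5460 N

At the lowest point, N points up (toward the centre) and the weight mg points down (away from the centre), so the net inward force is N − mg = mv²/r.
N = m(v²/r + g) = 87.7 × ((183)²/639 + 9.81) = 87.7 × (52.41 + 9.81) = 87.7 × 62.22 = 5457 N.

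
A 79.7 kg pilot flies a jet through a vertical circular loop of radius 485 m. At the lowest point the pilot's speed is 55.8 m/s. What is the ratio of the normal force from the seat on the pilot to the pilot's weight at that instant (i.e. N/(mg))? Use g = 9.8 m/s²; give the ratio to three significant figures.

1.66

At the bottom, N − mg = mv²/r, so N = m(v²/r + g) and N/(mg) = v²/(rg) + 1 = (55.8)²/(485 × 9.8) + 1 = 0.6551 + 1 = 1.655.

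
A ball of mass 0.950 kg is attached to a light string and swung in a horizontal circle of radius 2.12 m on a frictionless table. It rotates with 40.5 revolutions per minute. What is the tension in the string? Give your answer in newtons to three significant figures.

36.2 N

ω = 40.5 rev/min × 2π/60 = 4.241 rad/s, so v = ωr = 4.241 × 2.12 = 8.991 m/s.
The tension is the only horizontal force, so it supplies the full centripetal force: T = m v²/r = 0.950 × (8.991)²/2.12 = 0.950 × 80.84/2.12 = 36.23 N.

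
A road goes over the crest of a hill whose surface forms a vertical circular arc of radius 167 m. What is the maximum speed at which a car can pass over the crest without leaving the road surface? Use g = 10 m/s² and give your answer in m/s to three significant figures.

At the crest the centre of the circle is below the car, so the net downward (centripetal) force is mg − N = mv²/r.
The car leaves the road when N → 0, giving v_max = √(g r) = √(10.0 × 167) = 40.87 m/s.

40.9 m/s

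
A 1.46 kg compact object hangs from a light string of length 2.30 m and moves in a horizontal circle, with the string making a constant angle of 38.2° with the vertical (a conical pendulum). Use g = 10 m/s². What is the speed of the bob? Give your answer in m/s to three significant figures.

3.35 m/s

The radius of the circle is r = L sinθ = 2.30 × sin 38.2° = 1.422 m.
Horizontally T sinθ = mv²/r and vertically T cosθ = mg, so tanθ = v²/(rg).
v = √(r g tanθ) = √(1.422 × 10.0 × 0.7869) = √11.19 = 3.346 m/s.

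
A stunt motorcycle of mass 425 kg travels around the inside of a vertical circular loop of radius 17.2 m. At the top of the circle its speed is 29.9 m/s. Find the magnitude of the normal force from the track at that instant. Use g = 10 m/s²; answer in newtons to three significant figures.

17800 N

At the top, both N and the weight mg point inward (toward the centre), so N + mg = mv²/r.
N = m(v²/r − g) = 425 × ((29.9)²/17.2 − 10.0) = 425 × (51.98 − 10.0) = 425 × 41.98 = 17840 N.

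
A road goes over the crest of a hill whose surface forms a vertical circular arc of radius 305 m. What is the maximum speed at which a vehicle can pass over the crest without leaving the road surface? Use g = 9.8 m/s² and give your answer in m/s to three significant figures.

At the crest the centre of the circle is below the vehicle, so the net downward (centripetal) force is mg − N = mv²/r.
The vehicle leaves the road when N → 0, giving v_max = √(g r) = √(9.8 × 305) = 54.67 m/s.

54.7 m/s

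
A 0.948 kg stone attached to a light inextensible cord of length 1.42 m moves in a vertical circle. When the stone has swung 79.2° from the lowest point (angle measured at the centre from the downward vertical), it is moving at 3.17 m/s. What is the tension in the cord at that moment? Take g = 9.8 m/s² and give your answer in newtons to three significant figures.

Take the radial direction toward the centre of the circle as positive. The component of the weight along the string toward the centre is −mg cos φ (φ measured from the bottom), so Newton's second law along the string gives T − mg cos φ = m v²/r.
cos 79.2° = 0.1874, so T = m(v²/r + g cos φ) = 0.948 × ((3.17)²/1.42 + 9.8 × 0.1874) = 0.948 × (7.077 + (1.836)) = 0.948 × 8.913 = 8.450 N.

8.45 N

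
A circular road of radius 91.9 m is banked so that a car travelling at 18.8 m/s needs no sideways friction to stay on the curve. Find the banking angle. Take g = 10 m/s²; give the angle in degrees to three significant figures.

21.0°

With no friction, the horizontal component of the normal force provides the centripetal force: N sinθ = mv²/r, while N cosθ = mg vertically.
Dividing: tanθ = v²/(r g) = (18.8)²/(91.9 × 10.0) = 353.4/919.0 = 0.3846.
θ = arctan(0.3846) = 21.04°.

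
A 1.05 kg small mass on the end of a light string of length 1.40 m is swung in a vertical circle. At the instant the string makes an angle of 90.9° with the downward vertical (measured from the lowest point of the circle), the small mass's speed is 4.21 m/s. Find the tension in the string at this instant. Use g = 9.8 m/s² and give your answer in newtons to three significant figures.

Take the radial direction toward the centre of the circle as positive. The component of the weight along the string toward the centre is −mg cos φ (φ measured from the bottom), so Newton's second law along the string gives T − mg cos φ = m v²/r.
cos 90.9° = -0.01571, so T = m(v²/r + g cos φ) = 1.05 × ((4.21)²/1.40 + 9.8 × -0.01571) = 1.05 × (12.66 + (-0.1539)) = 1.05 × 12.51 = 13.13 N.

13.1 N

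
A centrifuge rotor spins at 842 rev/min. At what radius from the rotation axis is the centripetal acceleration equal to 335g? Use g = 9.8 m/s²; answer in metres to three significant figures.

ω = 842 rev/min × 2π/60 = 88.17 rad/s.
a_c = ω²r = 335g ⇒ r = 335 × 9.8 / (88.17)² = 3283/7775 = 0.4223 m.

0.422 m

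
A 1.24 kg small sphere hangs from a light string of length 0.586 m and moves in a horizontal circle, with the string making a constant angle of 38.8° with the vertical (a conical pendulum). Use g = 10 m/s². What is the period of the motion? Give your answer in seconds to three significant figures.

r = L sinθ = 0.3672 m. From T sinθ = mω²r and T cosθ = mg: tanθ = ω²r/g, so ω² = g tanθ / r = g/(L cosθ).
ω = √(g/(L cosθ)) = √(10.0/(0.586 × 0.7793)) = √21.90 = 4.679 rad/s.
Period = 2π/ω = 1.343 s.

1.34 s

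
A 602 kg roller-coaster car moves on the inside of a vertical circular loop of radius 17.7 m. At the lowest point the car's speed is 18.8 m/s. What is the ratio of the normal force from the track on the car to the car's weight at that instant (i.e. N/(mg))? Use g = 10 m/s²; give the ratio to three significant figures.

At the bottom, N − mg = mv²/r, so N = m(v²/r + g) and N/(mg) = v²/(rg) + 1 = (18.8)²/(17.7 × 10.0) + 1 = 1.997 + 1 = 2.997.

3.00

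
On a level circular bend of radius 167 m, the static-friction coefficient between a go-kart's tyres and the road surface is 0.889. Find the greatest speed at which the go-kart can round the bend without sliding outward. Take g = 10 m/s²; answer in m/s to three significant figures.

On a flat curve, static friction is the only horizontal force, so it must supply the full centripetal force: μ_s m g = m v²/r.
Mass cancels: v_max = √(μ_s g r) = √(0.889 × 10.0 × 167) = √1485 = 38.53 m/s.

38.5 m/s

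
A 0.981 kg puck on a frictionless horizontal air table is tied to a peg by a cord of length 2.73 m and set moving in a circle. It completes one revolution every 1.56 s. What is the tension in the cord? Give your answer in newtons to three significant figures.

v = 2πr/T = 2π × 2.73/1.56 = 11.00 m/s.
The tension is the only horizontal force, so it supplies the full centripetal force: T = m v²/r = 0.981 × (11.00)²/2.73 = 0.981 × 120.9/2.73 = 43.45 N.

43.4 N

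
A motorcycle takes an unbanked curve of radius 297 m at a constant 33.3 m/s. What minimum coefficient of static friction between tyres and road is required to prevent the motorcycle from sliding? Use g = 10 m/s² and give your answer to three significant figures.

0.373

Friction provides the centripetal force: μ_s m g = m v²/r, so μ_s = v²/(g r) = (33.30)²/(10.0 × 297) = 1109/2970 = 0.3734.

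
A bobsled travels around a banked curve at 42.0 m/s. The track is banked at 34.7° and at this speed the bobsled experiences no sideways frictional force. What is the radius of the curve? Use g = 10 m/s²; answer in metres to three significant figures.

255 m

Frictionless banking: tanθ = v²/(rg), so r = v²/(g tanθ).
r = (42.0)²/(10.0 × tan 34.7°) = 1764/(10.0 × 0.6924) = 1764/6.924 = 254.8 m.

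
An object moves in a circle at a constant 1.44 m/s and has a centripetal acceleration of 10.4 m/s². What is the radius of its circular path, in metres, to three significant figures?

a_c = v²/r ⇒ r = v²/a_c = (1.44)²/10.4 = 2.074/10.4 = 0.1994 m.

0.199 m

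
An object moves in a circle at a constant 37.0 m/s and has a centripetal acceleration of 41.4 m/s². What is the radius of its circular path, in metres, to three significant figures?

a_c = v²/r ⇒ r = v²/a_c = (37.0)²/41.4 = 1369/41.4 = 33.07 m.

33.1 m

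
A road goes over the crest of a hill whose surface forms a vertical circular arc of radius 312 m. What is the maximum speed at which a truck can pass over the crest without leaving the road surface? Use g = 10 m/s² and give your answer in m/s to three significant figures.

55.9 m/s

At the crest the centre of the circle is below the truck, so the net downward (centripetal) force is mg − N = mv²/r.
The truck leaves the road when N → 0, giving v_max = √(g r) = √(10.0 × 312) = 55.86 m/s.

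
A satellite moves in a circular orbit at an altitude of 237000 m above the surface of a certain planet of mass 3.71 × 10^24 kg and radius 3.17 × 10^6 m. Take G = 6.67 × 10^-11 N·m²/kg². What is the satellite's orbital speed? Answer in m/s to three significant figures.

8520 m/s

Orbital radius r = R + h = 3.17 × 10^6 + 237000 = 3.407 × 10^6 m.
Gravity supplies the centripetal force: G M m / r² = m v² / r, so v = √(GM/r).
v = √(6.67 × 10^-11 × 3.71 × 10^24 / 3.407 × 10^6) = √(7.263 × 10^7) = 8522 m/s.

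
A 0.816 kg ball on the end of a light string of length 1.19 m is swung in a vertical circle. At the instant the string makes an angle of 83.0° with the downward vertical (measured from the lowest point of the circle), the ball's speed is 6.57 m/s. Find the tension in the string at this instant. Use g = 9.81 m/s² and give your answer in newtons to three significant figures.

30.6 N

Take the radial direction toward the centre of the circle as positive. The component of the weight along the string toward the centre is −mg cos φ (φ measured from the bottom), so Newton's second law along the string gives T − mg cos φ = m v²/r.
cos 83.0° = 0.1219, so T = m(v²/r + g cos φ) = 0.816 × ((6.57)²/1.19 + 9.81 × 0.1219) = 0.816 × (36.27 + (1.196)) = 0.816 × 37.47 = 30.57 N.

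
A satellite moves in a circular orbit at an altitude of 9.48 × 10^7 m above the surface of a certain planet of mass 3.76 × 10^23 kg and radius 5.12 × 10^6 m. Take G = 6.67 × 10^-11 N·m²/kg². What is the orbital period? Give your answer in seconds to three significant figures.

r = R + h = 5.12 × 10^6 + 9.48 × 10^7 = 9.992 × 10^7 m. Gravity provides the centripetal force: G M m / r² = m v² / r ⇒ v = √(GM/r) = 501.0 m/s.
T = 2πr/v = 2π × 9.992 × 10^7 / 501.0 = 1.253 × 10^6 s.

1.25 × 10^6 s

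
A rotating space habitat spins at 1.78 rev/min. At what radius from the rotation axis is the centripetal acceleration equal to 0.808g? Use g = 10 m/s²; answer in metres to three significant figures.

233 m

ω = 1.78 rev/min × 2π/60 = 0.1864 rad/s.
a_c = ω²r = 0.808g ⇒ r = 0.808 × 10.0 / (0.1864)² = 8.080/0.03475 = 232.5 m.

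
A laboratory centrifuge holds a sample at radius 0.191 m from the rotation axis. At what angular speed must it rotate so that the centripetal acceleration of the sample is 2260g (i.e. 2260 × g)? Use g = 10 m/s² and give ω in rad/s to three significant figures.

344 rad/s

Centripetal acceleration a_c = ω²r. Setting ω²r = 2260g:
ω = √(2260g / r) = √(2260 × 10.0 / 0.191) = √118300 = 344.0 rad/s.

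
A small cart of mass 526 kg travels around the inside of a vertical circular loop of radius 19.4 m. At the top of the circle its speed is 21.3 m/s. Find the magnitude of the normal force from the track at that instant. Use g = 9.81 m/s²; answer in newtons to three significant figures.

At the top, both N and the weight mg point inward (toward the centre), so N + mg = mv²/r.
N = m(v²/r − g) = 526 × ((21.3)²/19.4 − 9.81) = 526 × (23.39 − 9.81) = 526 × 13.58 = 7141 N.

7140 N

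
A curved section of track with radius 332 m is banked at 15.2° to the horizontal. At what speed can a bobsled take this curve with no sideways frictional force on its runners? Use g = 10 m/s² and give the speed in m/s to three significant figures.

30.0 m/s

On a frictionless banked curve, N sinθ = mv²/r and N cosθ = mg, so tanθ = v²/(rg).
v = √(r g tanθ) = √(332 × 10.0 × tan 15.2°) = √(332 × 10.0 × 0.2717) = √902.0 = 30.03 m/s.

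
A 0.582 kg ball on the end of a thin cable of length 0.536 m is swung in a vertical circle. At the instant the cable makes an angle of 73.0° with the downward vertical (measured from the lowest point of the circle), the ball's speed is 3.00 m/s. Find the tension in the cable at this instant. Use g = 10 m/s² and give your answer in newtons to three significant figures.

Take the radial direction toward the centre of the circle as positive. The component of the weight along the string toward the centre is −mg cos φ (φ measured from the bottom), so Newton's second law along the string gives T − mg cos φ = m v²/r.
cos 73.0° = 0.2924, so T = m(v²/r + g cos φ) = 0.582 × ((3.00)²/0.536 + 10.0 × 0.2924) = 0.582 × (16.79 + (2.924)) = 0.582 × 19.71 = 11.47 N.

11.5 N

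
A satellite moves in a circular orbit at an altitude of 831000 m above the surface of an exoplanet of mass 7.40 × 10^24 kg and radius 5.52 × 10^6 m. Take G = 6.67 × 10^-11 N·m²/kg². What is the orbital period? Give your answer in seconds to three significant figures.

4530 s

r = R + h = 5.52 × 10^6 + 831000 = 6.351 × 10^6 m. Gravity provides the centripetal force: G M m / r² = m v² / r ⇒ v = √(GM/r) = 8816 m/s.
T = 2πr/v = 2π × 6.351 × 10^6 / 8816 = 4527 s.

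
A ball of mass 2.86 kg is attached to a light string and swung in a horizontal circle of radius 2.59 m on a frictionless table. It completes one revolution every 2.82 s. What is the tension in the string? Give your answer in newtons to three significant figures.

v = 2πr/T = 2π × 2.59/2.82 = 5.771 m/s.
The tension is the only horizontal force, so it supplies the full centripetal force: T = m v²/r = 2.86 × (5.771)²/2.59 = 2.86 × 33.30/2.59 = 36.77 N.

36.8 N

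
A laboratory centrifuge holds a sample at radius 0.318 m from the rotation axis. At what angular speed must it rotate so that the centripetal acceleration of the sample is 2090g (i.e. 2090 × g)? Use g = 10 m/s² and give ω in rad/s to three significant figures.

256 rad/s

Centripetal acceleration a_c = ω²r. Setting ω²r = 2090g:
ω = √(2090g / r) = √(2090 × 10.0 / 0.318) = √65720 = 256.4 rad/s.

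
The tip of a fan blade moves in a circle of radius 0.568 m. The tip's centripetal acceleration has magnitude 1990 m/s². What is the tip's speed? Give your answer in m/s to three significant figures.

a_c = v²/r ⇒ v = √(a_c · r) = √(1990 × 0.568) = √1130 = 33.62 m/s.

33.6 m/s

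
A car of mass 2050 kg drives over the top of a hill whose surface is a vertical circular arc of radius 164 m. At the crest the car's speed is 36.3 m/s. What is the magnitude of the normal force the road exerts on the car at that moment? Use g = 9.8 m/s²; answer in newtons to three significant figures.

3620 N

At the crest the centripetal acceleration points downward (toward the centre of the arc), so mg − N = mv²/r.
N = m(g − v²/r) = 2050 × (9.8 − (36.3)²/164) = 2050 × (9.8 − 8.035) = 2050 × 1.765 = 3619 N.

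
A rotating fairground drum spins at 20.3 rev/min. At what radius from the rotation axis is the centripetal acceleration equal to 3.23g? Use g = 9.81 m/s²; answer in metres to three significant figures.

7.01 m

ω = 20.3 rev/min × 2π/60 = 2.126 rad/s.
a_c = ω²r = 3.23g ⇒ r = 3.23 × 9.81 / (2.126)² = 31.69/4.519 = 7.012 m.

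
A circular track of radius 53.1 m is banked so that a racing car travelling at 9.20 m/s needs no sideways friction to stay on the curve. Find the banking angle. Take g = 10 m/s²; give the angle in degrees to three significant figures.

With no friction, the horizontal component of the normal force provides the centripetal force: N sinθ = mv²/r, while N cosθ = mg vertically.
Dividing: tanθ = v²/(r g) = (9.20)²/(53.1 × 10.0) = 84.64/531.0 = 0.1594.
θ = arctan(0.1594) = 9.057°.

9.06°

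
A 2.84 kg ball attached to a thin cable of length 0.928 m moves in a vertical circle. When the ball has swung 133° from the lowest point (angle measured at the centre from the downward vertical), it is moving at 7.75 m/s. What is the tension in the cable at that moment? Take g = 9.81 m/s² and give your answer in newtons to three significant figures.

165 N

Take the radial direction toward the centre of the circle as positive. The component of the weight along the string toward the centre is −mg cos φ (φ measured from the bottom), so Newton's second law along the string gives T − mg cos φ = m v²/r.
cos 133° = -0.6820, so T = m(v²/r + g cos φ) = 2.84 × ((7.75)²/0.928 + 9.81 × -0.6820) = 2.84 × (64.72 + (-6.690)) = 2.84 × 58.03 = 164.8 N.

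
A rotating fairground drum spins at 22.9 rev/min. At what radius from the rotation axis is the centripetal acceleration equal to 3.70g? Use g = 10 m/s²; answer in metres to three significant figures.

ω = 22.9 rev/min × 2π/60 = 2.398 rad/s.
a_c = ω²r = 3.70g ⇒ r = 3.70 × 10.0 / (2.398)² = 37.00/5.751 = 6.434 m.

6.43 m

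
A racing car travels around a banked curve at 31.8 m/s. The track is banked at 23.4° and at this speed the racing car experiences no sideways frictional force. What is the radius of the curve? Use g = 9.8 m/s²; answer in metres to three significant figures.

Frictionless banking: tanθ = v²/(rg), so r = v²/(g tanθ).
r = (31.8)²/(9.8 × tan 23.4°) = 1011/(9.8 × 0.4327) = 1011/4.241 = 238.5 m.

238 m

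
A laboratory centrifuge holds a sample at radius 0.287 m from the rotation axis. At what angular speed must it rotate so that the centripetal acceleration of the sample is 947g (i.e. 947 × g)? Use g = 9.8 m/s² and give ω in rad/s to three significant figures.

Centripetal acceleration a_c = ω²r. Setting ω²r = 947g:
ω = √(947g / r) = √(947 × 9.8 / 0.287) = √32340 = 179.8 rad/s.

180 rad/s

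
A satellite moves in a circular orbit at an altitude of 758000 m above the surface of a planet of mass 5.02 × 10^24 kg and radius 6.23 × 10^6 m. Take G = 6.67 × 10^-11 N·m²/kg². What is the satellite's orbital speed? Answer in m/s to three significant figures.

6920 m/s

Orbital radius r = R + h = 6.23 × 10^6 + 758000 = 6.988 × 10^6 m.
Gravity supplies the centripetal force: G M m / r² = m v² / r, so v = √(GM/r).
v = √(6.67 × 10^-11 × 5.02 × 10^24 / 6.988 × 10^6) = √(4.792 × 10^7) = 6922 m/s.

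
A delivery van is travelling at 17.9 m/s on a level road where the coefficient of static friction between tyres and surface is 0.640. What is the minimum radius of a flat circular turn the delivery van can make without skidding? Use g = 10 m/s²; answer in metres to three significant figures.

50.1 m

At the limit, μ_s m g = m v²/r, so r_min = v²/(μ_s g) = (17.9)²/(0.640 × 10.0) = 320.4/6.400 = 50.06 m.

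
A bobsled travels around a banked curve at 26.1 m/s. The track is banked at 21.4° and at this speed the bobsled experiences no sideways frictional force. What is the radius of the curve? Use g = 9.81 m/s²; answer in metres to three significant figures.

Frictionless banking: tanθ = v²/(rg), so r = v²/(g tanθ).
r = (26.1)²/(9.81 × tan 21.4°) = 681.2/(9.81 × 0.3919) = 681.2/3.844 = 177.2 m.

177 m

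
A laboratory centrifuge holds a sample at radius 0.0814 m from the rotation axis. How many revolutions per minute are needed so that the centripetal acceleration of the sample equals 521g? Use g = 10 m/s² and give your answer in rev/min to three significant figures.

2420 rev/min

Require ω²r = 521g, so ω = √(521 × 10.0/0.0814) = 253.0 rad/s.
In rev/min: ω × 60/(2π) = 253.0 × 60/(2π) = 2416 rev/min.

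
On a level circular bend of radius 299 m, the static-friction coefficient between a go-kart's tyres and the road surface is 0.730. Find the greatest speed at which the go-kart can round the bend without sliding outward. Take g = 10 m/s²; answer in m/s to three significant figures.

46.7 m/s

The only inward force on a level bend is static friction, so at the limit f_s = μ_s N = μ_s m g = m v²/r.
Mass cancels: v_max = √(μ_s g r) = √(0.730 × 10.0 × 299) = √2183 = 46.72 m/s.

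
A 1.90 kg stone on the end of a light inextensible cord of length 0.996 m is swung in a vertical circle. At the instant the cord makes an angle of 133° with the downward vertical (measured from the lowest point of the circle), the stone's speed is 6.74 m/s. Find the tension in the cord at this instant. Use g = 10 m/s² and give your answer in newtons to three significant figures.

73.7 N

Take the radial direction toward the centre of the circle as positive. The component of the weight along the string toward the centre is −mg cos φ (φ measured from the bottom), so Newton's second law along the string gives T − mg cos φ = m v²/r.
cos 133° = -0.6820, so T = m(v²/r + g cos φ) = 1.90 × ((6.74)²/0.996 + 10.0 × -0.6820) = 1.90 × (45.61 + (-6.820)) = 1.90 × 38.79 = 73.70 N.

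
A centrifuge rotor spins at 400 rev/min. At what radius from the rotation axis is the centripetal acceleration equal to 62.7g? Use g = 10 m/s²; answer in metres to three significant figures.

0.357 m

ω = 400 rev/min × 2π/60 = 41.89 rad/s.
a_c = ω²r = 62.7g ⇒ r = 62.7 × 10.0 / (41.89)² = 627.0/1755 = 0.3573 m.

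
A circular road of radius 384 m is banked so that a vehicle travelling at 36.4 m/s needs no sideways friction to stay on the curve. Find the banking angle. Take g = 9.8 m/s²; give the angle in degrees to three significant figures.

For a frictionless banked turn: horizontally N sinθ = mv²/r and vertically N cosθ = mg.
Dividing: tanθ = v²/(r g) = (36.4)²/(384 × 9.8) = 1325/3763 = 0.3521.
θ = arctan(0.3521) = 19.40°.

19.4°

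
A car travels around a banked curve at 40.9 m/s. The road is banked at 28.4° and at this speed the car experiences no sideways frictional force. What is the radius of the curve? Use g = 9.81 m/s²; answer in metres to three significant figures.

Frictionless banking: tanθ = v²/(rg), so r = v²/(g tanθ).
r = (40.9)²/(9.81 × tan 28.4°) = 1673/(9.81 × 0.5407) = 1673/5.304 = 315.4 m.

315 m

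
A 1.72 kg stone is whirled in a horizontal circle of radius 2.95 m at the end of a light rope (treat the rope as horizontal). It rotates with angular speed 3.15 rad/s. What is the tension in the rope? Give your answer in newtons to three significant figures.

50.3 N

v = ωr = 3.15 × 2.95 = 9.292 m/s.
The tension is the only horizontal force, so it supplies the full centripetal force: T = m v²/r = 1.72 × (9.292)²/2.95 = 1.72 × 86.35/2.95 = 50.35 N.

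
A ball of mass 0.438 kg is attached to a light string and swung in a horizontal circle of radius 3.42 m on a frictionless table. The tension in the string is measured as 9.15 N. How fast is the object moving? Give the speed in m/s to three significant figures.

T = m v²/r ⇒ v = √(T r / m) = √(9.15 × 3.42 / 0.438) = √71.45 = 8.453 m/s.

8.45 m/s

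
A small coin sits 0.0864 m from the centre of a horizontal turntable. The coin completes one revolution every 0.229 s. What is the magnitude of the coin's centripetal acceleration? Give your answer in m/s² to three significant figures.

65.0 m/s²

v = 2πr/T = 2π × 0.0864/0.229 = 2.371 m/s.
a_c = v²/r = (2.371)²/0.0864 = 5.620/0.0864 = 65.04 m/s².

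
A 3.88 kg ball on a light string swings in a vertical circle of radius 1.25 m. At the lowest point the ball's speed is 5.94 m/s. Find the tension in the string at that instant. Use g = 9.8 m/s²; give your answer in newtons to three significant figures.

148 N

At the lowest point, T points up (toward the centre) and the weight mg points down (away from the centre), so the net inward force is T − mg = mv²/r.
T = m(v²/r + g) = 3.88 × ((5.94)²/1.25 + 9.8) = 3.88 × (28.23 + 9.8) = 3.88 × 38.03 = 147.5 N.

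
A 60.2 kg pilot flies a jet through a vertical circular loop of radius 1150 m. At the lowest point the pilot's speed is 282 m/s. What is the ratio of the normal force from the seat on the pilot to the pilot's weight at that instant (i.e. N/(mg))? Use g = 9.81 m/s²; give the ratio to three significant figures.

At the bottom, N − mg = mv²/r, so N = m(v²/r + g) and N/(mg) = v²/(rg) + 1 = (282)²/(1150 × 9.81) + 1 = 7.049 + 1 = 8.049.

8.05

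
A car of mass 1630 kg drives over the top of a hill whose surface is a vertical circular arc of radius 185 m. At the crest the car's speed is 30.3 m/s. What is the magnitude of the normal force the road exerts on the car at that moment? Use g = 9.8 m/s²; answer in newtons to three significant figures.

7880 N

At the crest the centripetal acceleration points downward (toward the centre of the arc), so mg − N = mv²/r.
N = m(g − v²/r) = 1630 × (9.8 − (30.3)²/185) = 1630 × (9.8 − 4.963) = 1630 × 4.837 = 7885 N.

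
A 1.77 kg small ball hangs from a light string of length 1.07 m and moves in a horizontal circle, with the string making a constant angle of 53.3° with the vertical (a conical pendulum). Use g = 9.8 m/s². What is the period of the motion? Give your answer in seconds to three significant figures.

r = L sinθ = 0.8579 m. From T sinθ = mω²r and T cosθ = mg: tanθ = ω²r/g, so ω² = g tanθ / r = g/(L cosθ).
ω = √(g/(L cosθ)) = √(9.8/(1.07 × 0.5976)) = √15.33 = 3.915 rad/s.
Period = 2π/ω = 1.605 s.

1.60 s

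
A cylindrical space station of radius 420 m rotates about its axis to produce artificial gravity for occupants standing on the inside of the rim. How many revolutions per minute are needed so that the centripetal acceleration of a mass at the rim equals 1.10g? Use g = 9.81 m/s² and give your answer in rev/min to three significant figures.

1.53 rev/min

Require ω²r = 1.10g, so ω = √(1.10 × 9.81/420) = 0.1603 rad/s.
In rev/min: ω × 60/(2π) = 0.1603 × 60/(2π) = 1.531 rev/min.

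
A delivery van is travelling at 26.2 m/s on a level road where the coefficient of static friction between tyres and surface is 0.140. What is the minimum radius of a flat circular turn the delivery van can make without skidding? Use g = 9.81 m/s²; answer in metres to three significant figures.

500 m

At the limit, μ_s m g = m v²/r, so r_min = v²/(μ_s g) = (26.2)²/(0.140 × 9.81) = 686.4/1.373 = 499.8 m.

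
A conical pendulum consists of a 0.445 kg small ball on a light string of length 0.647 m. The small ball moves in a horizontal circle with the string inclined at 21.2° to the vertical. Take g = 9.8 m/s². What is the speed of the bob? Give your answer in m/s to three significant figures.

0.943 m/s

The radius of the circle is r = L sinθ = 0.647 × sin 21.2° = 0.2340 m.
Horizontally T sinθ = mv²/r and vertically T cosθ = mg, so tanθ = v²/(rg).
v = √(r g tanθ) = √(0.2340 × 9.8 × 0.3879) = √0.8894 = 0.9431 m/s.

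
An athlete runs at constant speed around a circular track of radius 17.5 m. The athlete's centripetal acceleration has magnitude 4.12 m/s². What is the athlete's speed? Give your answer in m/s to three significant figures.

a_c = v²/r ⇒ v = √(a_c · r) = √(4.12 × 17.5) = √72.10 = 8.491 m/s.

8.49 m/s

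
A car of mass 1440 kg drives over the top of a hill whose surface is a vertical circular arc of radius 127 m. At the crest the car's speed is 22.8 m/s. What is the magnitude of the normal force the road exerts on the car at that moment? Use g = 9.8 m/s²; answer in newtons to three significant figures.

At the crest the centripetal acceleration points downward (toward the centre of the arc), so mg − N = mv²/r.
N = m(g − v²/r) = 1440 × (9.8 − (22.8)²/127) = 1440 × (9.8 − 4.093) = 1440 × 5.707 = 8218 N.

8220 N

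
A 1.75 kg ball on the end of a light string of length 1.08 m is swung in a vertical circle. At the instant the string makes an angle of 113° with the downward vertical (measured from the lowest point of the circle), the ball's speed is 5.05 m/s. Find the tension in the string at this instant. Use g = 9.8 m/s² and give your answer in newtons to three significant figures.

34.6 N

Take the radial direction toward the centre of the circle as positive. The component of the weight along the string toward the centre is −mg cos φ (φ measured from the bottom), so Newton's second law along the string gives T − mg cos φ = m v²/r.
cos 113° = -0.3907, so T = m(v²/r + g cos φ) = 1.75 × ((5.05)²/1.08 + 9.8 × -0.3907) = 1.75 × (23.61 + (-3.829)) = 1.75 × 19.78 = 34.62 N.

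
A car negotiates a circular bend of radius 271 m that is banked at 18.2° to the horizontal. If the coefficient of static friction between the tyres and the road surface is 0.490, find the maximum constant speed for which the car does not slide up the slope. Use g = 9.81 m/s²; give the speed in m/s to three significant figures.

At the maximum speed, friction acts down the slope at its limiting value f = μN. Radially (horizontal, toward centre): N sinθ + μN cosθ = mv²/r. Vertically: N cosθ − μN sinθ = mg.
Dividing: v² = r g (sinθ + μcosθ)/(cosθ − μsinθ).
sinθ + μcosθ = 0.3123 + 0.490×0.9500 = 0.7778; cosθ − μsinθ = 0.9500 − 0.490×0.3123 = 0.7969.
v² = 271 × 9.81 × 0.7778/0.7969 = 2595 m²/s², so v = 50.94 m/s.

50.9 m/s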